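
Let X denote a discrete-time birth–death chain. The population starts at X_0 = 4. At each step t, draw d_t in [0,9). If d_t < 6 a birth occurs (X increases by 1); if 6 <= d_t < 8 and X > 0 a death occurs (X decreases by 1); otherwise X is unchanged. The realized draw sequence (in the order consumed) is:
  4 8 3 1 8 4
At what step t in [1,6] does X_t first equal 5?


t=0: X=4, d=4 → birth, X_1=5
t=1: X=5, d=8 → hold, X_2=5
t=2: X=5, d=3 → birth, X_3=6
t=3: X=6, d=1 → birth, X_4=7
t=4: X=7, d=8 → hold, X_5=7
t=5: X=7, d=4 → birth, X_6=8

1


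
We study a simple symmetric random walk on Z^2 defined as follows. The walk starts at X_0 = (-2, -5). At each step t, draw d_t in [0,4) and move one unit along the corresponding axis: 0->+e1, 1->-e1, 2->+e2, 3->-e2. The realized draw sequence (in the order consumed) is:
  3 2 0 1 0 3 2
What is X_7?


t=0: X=(-2, -5), d=3 → -e2, X_1=(-2, -6)
t=1: X=(-2, -6), d=2 → +e2, X_2=(-2, -5)
t=2: X=(-2, -5), d=0 → +e1, X_3=(-1, -5)
t=3: X=(-1, -5), d=1 → -e1, X_4=(-2, -5)
t=4: X=(-2, -5), d=0 → +e1, X_5=(-1, -5)
t=5: X=(-1, -5), d=3 → -e2, X_6=(-1, -6)
t=6: X=(-1, -6), d=2 → +e2, X_7=(-1, -5)

(-1, -5)


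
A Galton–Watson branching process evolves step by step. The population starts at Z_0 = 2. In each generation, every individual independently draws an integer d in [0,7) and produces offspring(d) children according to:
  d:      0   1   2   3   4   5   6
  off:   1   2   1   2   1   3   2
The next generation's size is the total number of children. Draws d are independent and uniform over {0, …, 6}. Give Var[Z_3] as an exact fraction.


1914624/117649

Outcome values over d=0..6: [1, 2, 1, 2, 1, 3, 2]
Σy = 12, Σy² = 24, M = 7
μ = 12/7 = 12/7,  σ² = 24/7 − (12/7)² = 24/49
V_0 = 0, E_0 = 2
V_1 = 24/49·E_0 + (12/7)²·V_0 = 48/49;  E_1 = 24/7
V_2 = 24/49·E_1 + (12/7)²·V_1 = 10944/2401;  E_2 = 288/49
V_3 = 24/49·E_2 + (12/7)²·V_2 = 1914624/117649;  E_3 = 3456/343


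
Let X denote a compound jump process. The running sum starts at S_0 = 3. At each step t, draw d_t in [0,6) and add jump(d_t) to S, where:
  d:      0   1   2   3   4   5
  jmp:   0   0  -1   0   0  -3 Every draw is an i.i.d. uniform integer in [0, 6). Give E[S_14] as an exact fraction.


Outcome values over d=0..5: [0, 0, -1, 0, 0, -3]
Σy = -4, Σy² = 10, M = 6
μ = -4/6 = -2/3,  σ² = 10/6 − (-2/3)² = 11/9
E[S_14] = 3 + 14·(-2/3) = -19/3

-19/3


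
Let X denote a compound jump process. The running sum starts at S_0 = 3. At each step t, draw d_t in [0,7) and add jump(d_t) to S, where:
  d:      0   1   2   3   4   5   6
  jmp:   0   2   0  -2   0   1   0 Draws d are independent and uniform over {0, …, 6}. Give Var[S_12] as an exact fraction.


744/49

Outcome values over d=0..6: [0, 2, 0, -2, 0, 1, 0]
Σy = 1, Σy² = 9, M = 7
μ = 1/7 = 1/7,  σ² = 9/7 − (1/7)² = 62/49
Independent increments: Var[S_12] = 12·σ² = 12·(62/49) = 744/49


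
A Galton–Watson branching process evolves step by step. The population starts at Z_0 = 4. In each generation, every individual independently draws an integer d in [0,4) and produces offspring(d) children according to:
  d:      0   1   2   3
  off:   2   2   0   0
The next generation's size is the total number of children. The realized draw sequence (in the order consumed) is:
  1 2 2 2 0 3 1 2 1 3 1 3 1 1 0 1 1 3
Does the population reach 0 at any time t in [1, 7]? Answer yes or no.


gen 0: Z_0=4, draws=[1, 2, 2, 2], offspring=[2, 0, 0, 0], Z_1=2
gen 1: Z_1=2, draws=[0, 3], offspring=[2, 0], Z_2=2
gen 2: Z_2=2, draws=[1, 2], offspring=[2, 0], Z_3=2
gen 3: Z_3=2, draws=[1, 3], offspring=[2, 0], Z_4=2
gen 4: Z_4=2, draws=[1, 3], offspring=[2, 0], Z_5=2
gen 5: Z_5=2, draws=[1, 1], offspring=[2, 2], Z_6=4
gen 6: Z_6=4, draws=[0, 1, 1, 3], offspring=[2, 2, 2, 0], Z_7=6

no


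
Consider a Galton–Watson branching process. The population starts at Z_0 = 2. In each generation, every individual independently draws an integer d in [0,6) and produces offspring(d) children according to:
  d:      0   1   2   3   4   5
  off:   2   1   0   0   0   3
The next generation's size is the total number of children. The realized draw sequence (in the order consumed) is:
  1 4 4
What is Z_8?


gen 0: Z_0=2, draws=[1, 4], offspring=[1, 0], Z_1=1
gen 1: Z_1=1, draws=[4], offspring=[0], Z_2=0
gen 2: Z_2=0, draws=[], offspring=[], Z_3=0
gen 3: Z_3=0, draws=[], offspring=[], Z_4=0
gen 4: Z_4=0, draws=[], offspring=[], Z_5=0
gen 5: Z_5=0, draws=[], offspring=[], Z_6=0
gen 6: Z_6=0, draws=[], offspring=[], Z_7=0
gen 7: Z_7=0, draws=[], offspring=[], Z_8=0

0


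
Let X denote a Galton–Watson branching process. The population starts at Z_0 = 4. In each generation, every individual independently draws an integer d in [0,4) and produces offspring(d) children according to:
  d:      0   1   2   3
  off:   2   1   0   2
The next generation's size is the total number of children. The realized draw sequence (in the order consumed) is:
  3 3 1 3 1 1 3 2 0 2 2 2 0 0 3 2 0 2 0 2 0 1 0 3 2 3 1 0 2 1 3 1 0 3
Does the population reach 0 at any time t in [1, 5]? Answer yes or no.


gen 0: Z_0=4, draws=[3, 3, 1, 3], offspring=[2, 2, 1, 2], Z_1=7
gen 1: Z_1=7, draws=[1, 1, 3, 2, 0, 2, 2], offspring=[1, 1, 2, 0, 2, 0, 0], Z_2=6
gen 2: Z_2=6, draws=[2, 0, 0, 3, 2, 0], offspring=[0, 2, 2, 2, 0, 2], Z_3=8
gen 3: Z_3=8, draws=[2, 0, 2, 0, 1, 0, 3, 2], offspring=[0, 2, 0, 2, 1, 2, 2, 0], Z_4=9
gen 4: Z_4=9, draws=[3, 1, 0, 2, 1, 3, 1, 0, 3], offspring=[2, 1, 2, 0, 1, 2, 1, 2, 2], Z_5=13

no


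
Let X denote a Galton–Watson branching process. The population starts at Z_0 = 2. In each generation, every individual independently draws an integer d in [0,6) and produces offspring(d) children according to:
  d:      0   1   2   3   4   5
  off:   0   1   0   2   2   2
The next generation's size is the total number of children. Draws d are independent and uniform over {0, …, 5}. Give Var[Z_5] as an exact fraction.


Outcome values over d=0..5: [0, 1, 0, 2, 2, 2]
Σy = 7, Σy² = 13, M = 6
μ = 7/6 = 7/6,  σ² = 13/6 − (7/6)² = 29/36
V_0 = 0, E_0 = 2
V_1 = 29/36·E_0 + (7/6)²·V_0 = 29/18;  E_1 = 7/3
V_2 = 29/36·E_1 + (7/6)²·V_1 = 2639/648;  E_2 = 49/18
V_3 = 29/36·E_2 + (7/6)²·V_2 = 180467/23328;  E_3 = 343/108
V_4 = 29/36·E_3 + (7/6)²·V_3 = 10991435/839808;  E_4 = 2401/648
V_5 = 29/36·E_4 + (7/6)²·V_4 = 628819499/30233088;  E_5 = 16807/3888

628819499/30233088


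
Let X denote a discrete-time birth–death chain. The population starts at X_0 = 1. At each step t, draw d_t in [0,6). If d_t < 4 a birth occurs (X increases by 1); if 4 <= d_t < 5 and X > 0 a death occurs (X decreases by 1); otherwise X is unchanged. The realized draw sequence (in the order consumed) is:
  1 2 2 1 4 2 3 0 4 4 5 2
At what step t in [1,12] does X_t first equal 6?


7

t=0: X=1, d=1 → birth, X_1=2
t=1: X=2, d=2 → birth, X_2=3
t=2: X=3, d=2 → birth, X_3=4
t=3: X=4, d=1 → birth, X_4=5
t=4: X=5, d=4 → death, X_5=4
t=5: X=4, d=2 → birth, X_6=5
t=6: X=5, d=3 → birth, X_7=6
t=7: X=6, d=0 → birth, X_8=7
t=8: X=7, d=4 → death, X_9=6
t=9: X=6, d=4 → death, X_10=5
t=10: X=5, d=5 → hold, X_11=5
t=11: X=5, d=2 → birth, X_12=6


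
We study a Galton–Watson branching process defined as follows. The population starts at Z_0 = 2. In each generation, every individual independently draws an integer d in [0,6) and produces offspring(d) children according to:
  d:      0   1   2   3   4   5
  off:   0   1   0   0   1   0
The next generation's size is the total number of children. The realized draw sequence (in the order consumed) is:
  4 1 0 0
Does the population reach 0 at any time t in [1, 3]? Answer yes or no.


gen 0: Z_0=2, draws=[4, 1], offspring=[1, 1], Z_1=2
gen 1: Z_1=2, draws=[0, 0], offspring=[0, 0], Z_2=0
gen 2: Z_2=0, draws=[], offspring=[], Z_3=0

yes


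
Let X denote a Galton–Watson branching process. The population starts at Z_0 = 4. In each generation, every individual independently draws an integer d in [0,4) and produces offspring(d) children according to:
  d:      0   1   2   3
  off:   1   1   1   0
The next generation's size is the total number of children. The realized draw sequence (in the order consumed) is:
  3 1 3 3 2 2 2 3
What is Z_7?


gen 0: Z_0=4, draws=[3, 1, 3, 3], offspring=[0, 1, 0, 0], Z_1=1
gen 1: Z_1=1, draws=[2], offspring=[1], Z_2=1
gen 2: Z_2=1, draws=[2], offspring=[1], Z_3=1
gen 3: Z_3=1, draws=[2], offspring=[1], Z_4=1
gen 4: Z_4=1, draws=[3], offspring=[0], Z_5=0
gen 5: Z_5=0, draws=[], offspring=[], Z_6=0
gen 6: Z_6=0, draws=[], offspring=[], Z_7=0

0


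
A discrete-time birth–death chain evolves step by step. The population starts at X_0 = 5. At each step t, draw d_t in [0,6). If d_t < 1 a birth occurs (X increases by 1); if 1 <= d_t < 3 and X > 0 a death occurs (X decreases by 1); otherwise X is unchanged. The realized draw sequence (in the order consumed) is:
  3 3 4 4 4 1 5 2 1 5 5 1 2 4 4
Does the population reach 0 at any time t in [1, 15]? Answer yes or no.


t=0: X=5, d=3 → hold, X_1=5
t=1: X=5, d=3 → hold, X_2=5
t=2: X=5, d=4 → hold, X_3=5
t=3: X=5, d=4 → hold, X_4=5
t=4: X=5, d=4 → hold, X_5=5
t=5: X=5, d=1 → death, X_6=4
t=6: X=4, d=5 → hold, X_7=4
t=7: X=4, d=2 → death, X_8=3
t=8: X=3, d=1 → death, X_9=2
t=9: X=2, d=5 → hold, X_10=2
t=10: X=2, d=5 → hold, X_11=2
t=11: X=2, d=1 → death, X_12=1
t=12: X=1, d=2 → death, X_13=0
t=13: X=0, d=4 → hold, X_14=0
t=14: X=0, d=4 → hold, X_15=0

yes


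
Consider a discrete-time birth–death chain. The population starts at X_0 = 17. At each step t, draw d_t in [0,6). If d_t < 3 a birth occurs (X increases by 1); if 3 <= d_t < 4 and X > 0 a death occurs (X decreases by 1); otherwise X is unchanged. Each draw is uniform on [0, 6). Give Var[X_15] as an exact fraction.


25/3

X can drop by at most 1 per step and X_0 = 17 > T = 15, so X_t >= 17 − t >= 2 > 0 for every t <= 15: the floor at 0 (the 'and X > 0' condition) never binds. Hence X_15 = X_0 + Σ_{t<15} Y_t with i.i.d. increments Y_t = y(d_t) ∈ {+1, −1, 0}.
Outcome values over d=0..5: [1, 1, 1, -1, 0, 0]
Σy = 2, Σy² = 4, M = 6
μ = 2/6 = 1/3,  σ² = 4/6 − (1/3)² = 5/9
Independent increments: Var[X_15] = 15·σ² = 15·(5/9) = 25/3


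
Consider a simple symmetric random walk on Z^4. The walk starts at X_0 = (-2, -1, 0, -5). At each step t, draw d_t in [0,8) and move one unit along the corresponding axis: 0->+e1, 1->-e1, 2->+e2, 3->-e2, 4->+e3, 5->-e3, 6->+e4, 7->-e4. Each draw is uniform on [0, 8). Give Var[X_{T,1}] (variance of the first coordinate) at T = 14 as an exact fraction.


7/2

Outcome values over d=0..7: [1, -1, 0, 0, 0, 0, 0, 0]
Σy = 0, Σy² = 2, M = 8
μ = 0/8 = 0,  σ² = 2/8 − (0)² = 1/4
Independent increments: Var[X_14] = 14·σ² = 14·(1/4) = 7/2


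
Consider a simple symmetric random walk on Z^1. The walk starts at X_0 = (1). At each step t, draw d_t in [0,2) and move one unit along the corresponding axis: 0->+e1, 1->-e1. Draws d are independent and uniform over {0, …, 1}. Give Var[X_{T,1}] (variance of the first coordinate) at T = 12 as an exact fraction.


12

Outcome values over d=0..1: [1, -1]
Σy = 0, Σy² = 2, M = 2
μ = 0/2 = 0,  σ² = 2/2 − (0)² = 1
Independent increments: Var[X_12] = 12·σ² = 12·(1) = 12


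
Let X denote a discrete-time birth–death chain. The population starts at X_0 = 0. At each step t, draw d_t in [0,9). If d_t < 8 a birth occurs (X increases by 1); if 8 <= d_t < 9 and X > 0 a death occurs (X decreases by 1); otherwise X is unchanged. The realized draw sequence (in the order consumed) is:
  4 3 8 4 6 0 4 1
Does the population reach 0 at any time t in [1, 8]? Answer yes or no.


t=0: X=0, d=4 → birth, X_1=1
t=1: X=1, d=3 → birth, X_2=2
t=2: X=2, d=8 → death, X_3=1
t=3: X=1, d=4 → birth, X_4=2
t=4: X=2, d=6 → birth, X_5=3
t=5: X=3, d=0 → birth, X_6=4
t=6: X=4, d=4 → birth, X_7=5
t=7: X=5, d=1 → birth, X_8=6

no


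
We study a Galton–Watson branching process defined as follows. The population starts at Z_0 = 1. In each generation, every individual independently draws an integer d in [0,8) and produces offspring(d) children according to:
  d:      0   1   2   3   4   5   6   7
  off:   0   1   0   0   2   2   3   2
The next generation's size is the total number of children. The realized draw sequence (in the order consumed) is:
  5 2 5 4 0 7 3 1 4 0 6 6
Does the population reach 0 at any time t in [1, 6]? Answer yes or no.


no

gen 0: Z_0=1, draws=[5], offspring=[2], Z_1=2
gen 1: Z_1=2, draws=[2, 5], offspring=[0, 2], Z_2=2
gen 2: Z_2=2, draws=[4, 0], offspring=[2, 0], Z_3=2
gen 3: Z_3=2, draws=[7, 3], offspring=[2, 0], Z_4=2
gen 4: Z_4=2, draws=[1, 4], offspring=[1, 2], Z_5=3
gen 5: Z_5=3, draws=[0, 6, 6], offspring=[0, 3, 3], Z_6=6


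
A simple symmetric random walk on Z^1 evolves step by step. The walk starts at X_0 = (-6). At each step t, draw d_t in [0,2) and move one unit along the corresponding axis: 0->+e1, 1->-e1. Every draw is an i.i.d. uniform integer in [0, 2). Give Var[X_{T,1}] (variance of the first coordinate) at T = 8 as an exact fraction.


Outcome values over d=0..1: [1, -1]
Σy = 0, Σy² = 2, M = 2
μ = 0/2 = 0,  σ² = 2/2 − (0)² = 1
Independent increments: Var[X_8] = 8·σ² = 8·(1) = 8

8


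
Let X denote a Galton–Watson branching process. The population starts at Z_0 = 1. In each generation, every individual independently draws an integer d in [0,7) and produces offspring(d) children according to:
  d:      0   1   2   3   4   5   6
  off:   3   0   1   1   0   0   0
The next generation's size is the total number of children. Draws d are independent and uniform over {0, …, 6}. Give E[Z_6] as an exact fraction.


15625/117649

Outcome values over d=0..6: [3, 0, 1, 1, 0, 0, 0]
Σy = 5, Σy² = 11, M = 7
μ = 5/7 = 5/7,  σ² = 11/7 − (5/7)² = 52/49
E[Z_0] = 1
E[Z_1] = 5/7·E[Z_0] = 5/7
E[Z_2] = 5/7·E[Z_1] = 25/49
E[Z_3] = 5/7·E[Z_2] = 125/343
E[Z_4] = 5/7·E[Z_3] = 625/2401
E[Z_5] = 5/7·E[Z_4] = 3125/16807
E[Z_6] = 5/7·E[Z_5] = 15625/117649


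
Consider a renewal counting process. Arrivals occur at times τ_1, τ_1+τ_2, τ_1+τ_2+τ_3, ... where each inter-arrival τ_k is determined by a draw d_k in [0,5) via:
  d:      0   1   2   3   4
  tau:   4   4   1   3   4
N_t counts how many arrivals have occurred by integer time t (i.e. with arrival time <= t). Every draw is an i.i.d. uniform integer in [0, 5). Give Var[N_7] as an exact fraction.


3287561414/6103515625

Inter-arrival values over d=0..4: [4, 4, 1, 3, 4]
Each d has probability 1/5, so the pmf of τ is: f(1) = 1/5, f(3) = 1/5, f(4) = 3/5
Let p_n(j) = P(N_n = j), with p_0 = [1]. Condition on τ_1: p_n(0) = P(τ > n), and for j >= 1, p_n(j) = Σ_{k<=n} f(k)·p_{n−k}(j−1)
p_1 = [4/5, 1/5]  (j = 0..1)
p_2 = [4/5, 4/25, 1/25]  (j = 0..2)
p_3 = [3/5, 9/25, 4/125, 1/125]  (j = 0..3)
p_4 = [0, 22/25, 14/125, 4/625, 1/625]  (j = 0..4)
p_5 = [0, 16/25, 41/125, 19/625, 4/3125, 1/3125]  (j = 0..5)
p_6 = [0, 3/5, 37/125, 12/125, 24/3125, 4/15625, 1/15625]  (j = 0..6)
p_7 = [0, 9/25, 64/125, 63/625, 79/3125, 29/15625, 4/78125, 1/78125]  (j = 0..7)
E[N_7] = Σ j·p_7(j) = 140406/78125;  E[N_7²] = Σ j²·p_7(j) = 294418/78125
Var[N_7] = 294418/78125 − (140406/78125)² = 3287561414/6103515625


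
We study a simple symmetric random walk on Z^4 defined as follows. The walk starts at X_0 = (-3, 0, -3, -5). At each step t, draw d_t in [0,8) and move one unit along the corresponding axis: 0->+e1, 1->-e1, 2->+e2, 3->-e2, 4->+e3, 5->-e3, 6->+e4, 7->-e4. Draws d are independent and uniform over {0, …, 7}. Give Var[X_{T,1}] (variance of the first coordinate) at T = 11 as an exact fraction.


Outcome values over d=0..7: [1, -1, 0, 0, 0, 0, 0, 0]
Σy = 0, Σy² = 2, M = 8
μ = 0/8 = 0,  σ² = 2/8 − (0)² = 1/4
Independent increments: Var[X_11] = 11·σ² = 11·(1/4) = 11/4

11/4


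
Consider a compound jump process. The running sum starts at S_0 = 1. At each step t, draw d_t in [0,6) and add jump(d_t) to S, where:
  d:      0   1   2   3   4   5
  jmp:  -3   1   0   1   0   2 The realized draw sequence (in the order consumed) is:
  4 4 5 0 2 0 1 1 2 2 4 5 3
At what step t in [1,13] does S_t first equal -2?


t=0: S=1, d=4, jump=0, S_1=1
t=1: S=1, d=4, jump=0, S_2=1
t=2: S=1, d=5, jump=2, S_3=3
t=3: S=3, d=0, jump=-3, S_4=0
t=4: S=0, d=2, jump=0, S_5=0
t=5: S=0, d=0, jump=-3, S_6=-3
t=6: S=-3, d=1, jump=1, S_7=-2
t=7: S=-2, d=1, jump=1, S_8=-1
t=8: S=-1, d=2, jump=0, S_9=-1
t=9: S=-1, d=2, jump=0, S_10=-1
t=10: S=-1, d=4, jump=0, S_11=-1
t=11: S=-1, d=5, jump=2, S_12=1
t=12: S=1, d=3, jump=1, S_13=2

7


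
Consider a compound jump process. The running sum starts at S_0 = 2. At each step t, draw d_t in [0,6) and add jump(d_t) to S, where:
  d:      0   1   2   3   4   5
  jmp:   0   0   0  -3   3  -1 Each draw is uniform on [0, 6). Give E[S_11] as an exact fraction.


Outcome values over d=0..5: [0, 0, 0, -3, 3, -1]
Σy = -1, Σy² = 19, M = 6
μ = -1/6 = -1/6,  σ² = 19/6 − (-1/6)² = 113/36
E[S_11] = 2 + 11·(-1/6) = 1/6

1/6


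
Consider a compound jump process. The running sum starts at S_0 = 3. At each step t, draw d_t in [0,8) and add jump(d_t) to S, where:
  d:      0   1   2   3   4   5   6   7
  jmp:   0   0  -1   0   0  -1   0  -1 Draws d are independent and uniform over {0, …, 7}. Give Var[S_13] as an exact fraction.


195/64

Outcome values over d=0..7: [0, 0, -1, 0, 0, -1, 0, -1]
Σy = -3, Σy² = 3, M = 8
μ = -3/8 = -3/8,  σ² = 3/8 − (-3/8)² = 15/64
Independent increments: Var[S_13] = 13·σ² = 13·(15/64) = 195/64


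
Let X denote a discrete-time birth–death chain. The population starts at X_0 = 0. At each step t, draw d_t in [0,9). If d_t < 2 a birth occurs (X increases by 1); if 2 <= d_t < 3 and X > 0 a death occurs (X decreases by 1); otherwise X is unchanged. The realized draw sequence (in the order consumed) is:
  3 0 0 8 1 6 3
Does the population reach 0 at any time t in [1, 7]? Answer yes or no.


t=0: X=0, d=3 → hold, X_1=0
t=1: X=0, d=0 → birth, X_2=1
t=2: X=1, d=0 → birth, X_3=2
t=3: X=2, d=8 → hold, X_4=2
t=4: X=2, d=1 → birth, X_5=3
t=5: X=3, d=6 → hold, X_6=3
t=6: X=3, d=3 → hold, X_7=3

yes


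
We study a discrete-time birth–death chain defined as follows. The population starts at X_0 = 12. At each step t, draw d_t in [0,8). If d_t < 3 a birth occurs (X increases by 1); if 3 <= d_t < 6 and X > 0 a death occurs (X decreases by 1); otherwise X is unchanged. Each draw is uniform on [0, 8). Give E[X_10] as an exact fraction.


X can drop by at most 1 per step and X_0 = 12 > T = 10, so X_t >= 12 − t >= 2 > 0 for every t <= 10: the floor at 0 (the 'and X > 0' condition) never binds. Hence X_10 = X_0 + Σ_{t<10} Y_t with i.i.d. increments Y_t = y(d_t) ∈ {+1, −1, 0}.
Outcome values over d=0..7: [1, 1, 1, -1, -1, -1, 0, 0]
Σy = 0, Σy² = 6, M = 8
μ = 0/8 = 0,  σ² = 6/8 − (0)² = 3/4
E[X_10] = 12 + 10·(0) = 12

12


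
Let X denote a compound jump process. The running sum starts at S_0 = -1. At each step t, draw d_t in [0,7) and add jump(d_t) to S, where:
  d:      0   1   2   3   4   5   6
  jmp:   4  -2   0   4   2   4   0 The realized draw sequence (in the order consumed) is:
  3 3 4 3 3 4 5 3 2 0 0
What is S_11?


35

t=0: S=-1, d=3, jump=4, S_1=3
t=1: S=3, d=3, jump=4, S_2=7
t=2: S=7, d=4, jump=2, S_3=9
t=3: S=9, d=3, jump=4, S_4=13
t=4: S=13, d=3, jump=4, S_5=17
t=5: S=17, d=4, jump=2, S_6=19
t=6: S=19, d=5, jump=4, S_7=23
t=7: S=23, d=3, jump=4, S_8=27
t=8: S=27, d=2, jump=0, S_9=27
t=9: S=27, d=0, jump=4, S_10=31
t=10: S=31, d=0, jump=4, S_11=35


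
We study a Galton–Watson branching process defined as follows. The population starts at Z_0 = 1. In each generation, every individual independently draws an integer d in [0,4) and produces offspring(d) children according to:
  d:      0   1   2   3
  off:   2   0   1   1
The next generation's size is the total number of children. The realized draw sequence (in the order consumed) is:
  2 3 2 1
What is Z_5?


0

gen 0: Z_0=1, draws=[2], offspring=[1], Z_1=1
gen 1: Z_1=1, draws=[3], offspring=[1], Z_2=1
gen 2: Z_2=1, draws=[2], offspring=[1], Z_3=1
gen 3: Z_3=1, draws=[1], offspring=[0], Z_4=0
gen 4: Z_4=0, draws=[], offspring=[], Z_5=0


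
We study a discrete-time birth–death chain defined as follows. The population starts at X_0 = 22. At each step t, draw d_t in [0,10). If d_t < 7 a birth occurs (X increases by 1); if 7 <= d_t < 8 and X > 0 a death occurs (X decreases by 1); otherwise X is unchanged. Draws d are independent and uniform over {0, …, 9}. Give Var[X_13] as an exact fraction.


X can drop by at most 1 per step and X_0 = 22 > T = 13, so X_t >= 22 − t >= 9 > 0 for every t <= 13: the floor at 0 (the 'and X > 0' condition) never binds. Hence X_13 = X_0 + Σ_{t<13} Y_t with i.i.d. increments Y_t = y(d_t) ∈ {+1, −1, 0}.
Outcome values over d=0..9: [1, 1, 1, 1, 1, 1, 1, -1, 0, 0]
Σy = 6, Σy² = 8, M = 10
μ = 6/10 = 3/5,  σ² = 8/10 − (3/5)² = 11/25
Independent increments: Var[X_13] = 13·σ² = 13·(11/25) = 143/25

143/25


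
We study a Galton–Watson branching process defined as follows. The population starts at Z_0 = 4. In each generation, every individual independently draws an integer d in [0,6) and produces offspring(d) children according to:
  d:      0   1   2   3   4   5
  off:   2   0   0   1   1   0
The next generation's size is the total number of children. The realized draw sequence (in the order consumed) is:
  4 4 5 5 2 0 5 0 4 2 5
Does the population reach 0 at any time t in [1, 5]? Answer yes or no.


gen 0: Z_0=4, draws=[4, 4, 5, 5], offspring=[1, 1, 0, 0], Z_1=2
gen 1: Z_1=2, draws=[2, 0], offspring=[0, 2], Z_2=2
gen 2: Z_2=2, draws=[5, 0], offspring=[0, 2], Z_3=2
gen 3: Z_3=2, draws=[4, 2], offspring=[1, 0], Z_4=1
gen 4: Z_4=1, draws=[5], offspring=[0], Z_5=0

yes


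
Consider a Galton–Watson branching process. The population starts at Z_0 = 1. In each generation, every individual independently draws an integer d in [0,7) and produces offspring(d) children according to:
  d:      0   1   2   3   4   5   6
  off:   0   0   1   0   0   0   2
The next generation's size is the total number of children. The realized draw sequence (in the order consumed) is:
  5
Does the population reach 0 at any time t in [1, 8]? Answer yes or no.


yes

gen 0: Z_0=1, draws=[5], offspring=[0], Z_1=0
gen 1: Z_1=0, draws=[], offspring=[], Z_2=0
gen 2: Z_2=0, draws=[], offspring=[], Z_3=0
gen 3: Z_3=0, draws=[], offspring=[], Z_4=0
gen 4: Z_4=0, draws=[], offspring=[], Z_5=0
gen 5: Z_5=0, draws=[], offspring=[], Z_6=0
gen 6: Z_6=0, draws=[], offspring=[], Z_7=0
gen 7: Z_7=0, draws=[], offspring=[], Z_8=0


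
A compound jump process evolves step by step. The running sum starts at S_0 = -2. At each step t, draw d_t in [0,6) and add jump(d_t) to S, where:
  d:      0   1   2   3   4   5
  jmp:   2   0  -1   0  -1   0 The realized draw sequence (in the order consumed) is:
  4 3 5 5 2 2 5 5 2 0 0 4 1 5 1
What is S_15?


-3

t=0: S=-2, d=4, jump=-1, S_1=-3
t=1: S=-3, d=3, jump=0, S_2=-3
t=2: S=-3, d=5, jump=0, S_3=-3
t=3: S=-3, d=5, jump=0, S_4=-3
t=4: S=-3, d=2, jump=-1, S_5=-4
t=5: S=-4, d=2, jump=-1, S_6=-5
t=6: S=-5, d=5, jump=0, S_7=-5
t=7: S=-5, d=5, jump=0, S_8=-5
t=8: S=-5, d=2, jump=-1, S_9=-6
t=9: S=-6, d=0, jump=2, S_10=-4
t=10: S=-4, d=0, jump=2, S_11=-2
t=11: S=-2, d=4, jump=-1, S_12=-3
t=12: S=-3, d=1, jump=0, S_13=-3
t=13: S=-3, d=5, jump=0, S_14=-3
t=14: S=-3, d=1, jump=0, S_15=-3


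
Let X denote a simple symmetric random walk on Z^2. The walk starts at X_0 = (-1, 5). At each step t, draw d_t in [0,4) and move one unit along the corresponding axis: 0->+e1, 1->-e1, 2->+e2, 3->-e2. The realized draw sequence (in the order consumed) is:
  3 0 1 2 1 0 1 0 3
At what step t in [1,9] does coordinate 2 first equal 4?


t=0: X=(-1, 5), d=3 → -e2, X_1=(-1, 4)
t=1: X=(-1, 4), d=0 → +e1, X_2=(0, 4)
t=2: X=(0, 4), d=1 → -e1, X_3=(-1, 4)
t=3: X=(-1, 4), d=2 → +e2, X_4=(-1, 5)
t=4: X=(-1, 5), d=1 → -e1, X_5=(-2, 5)
t=5: X=(-2, 5), d=0 → +e1, X_6=(-1, 5)
t=6: X=(-1, 5), d=1 → -e1, X_7=(-2, 5)
t=7: X=(-2, 5), d=0 → +e1, X_8=(-1, 5)
t=8: X=(-1, 5), d=3 → -e2, X_9=(-1, 4)

1


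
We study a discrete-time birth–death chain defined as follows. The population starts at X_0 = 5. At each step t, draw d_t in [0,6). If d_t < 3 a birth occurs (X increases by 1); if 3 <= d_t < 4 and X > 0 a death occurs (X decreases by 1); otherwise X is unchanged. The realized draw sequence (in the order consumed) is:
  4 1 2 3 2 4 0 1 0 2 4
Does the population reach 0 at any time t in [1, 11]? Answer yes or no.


no

t=0: X=5, d=4 → hold, X_1=5
t=1: X=5, d=1 → birth, X_2=6
t=2: X=6, d=2 → birth, X_3=7
t=3: X=7, d=3 → death, X_4=6
t=4: X=6, d=2 → birth, X_5=7
t=5: X=7, d=4 → hold, X_6=7
t=6: X=7, d=0 → birth, X_7=8
t=7: X=8, d=1 → birth, X_8=9
t=8: X=9, d=0 → birth, X_9=10
t=9: X=10, d=2 → birth, X_10=11
t=10: X=11, d=4 → hold, X_11=11


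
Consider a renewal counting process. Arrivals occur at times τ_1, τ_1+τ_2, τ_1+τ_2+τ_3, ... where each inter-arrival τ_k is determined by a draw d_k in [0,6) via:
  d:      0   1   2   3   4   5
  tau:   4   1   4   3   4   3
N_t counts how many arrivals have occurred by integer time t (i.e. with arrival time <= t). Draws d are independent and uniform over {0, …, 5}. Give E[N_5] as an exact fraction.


10411/7776

Inter-arrival values over d=0..5: [4, 1, 4, 3, 4, 3]
Each d has probability 1/6, so the pmf of τ is: f(1) = 1/6, f(3) = 1/3, f(4) = 1/2
Renewal equation for m(n) = E[N_n]: condition on τ_1 = k (if k <= n, one arrival plus a fresh copy on the remaining n−k steps): m(n) = F(n) + Σ_{k<=n} f(k)·m(n−k), where F(n) = P(τ <= n) and m(0) = 0
m(1) = F(1) = 1/6
m(2) = F(2) + f(1)·m(1) = 1/6 + 1/6·1/6 = 7/36
m(3) = F(3) + f(1)·m(2) = 1/2 + 1/6·7/36 = 115/216
m(4) = F(4) + f(1)·m(3) + f(3)·m(1) = 1 + 1/6·115/216 + 1/3·1/6 = 1483/1296
m(5) = F(5) + f(1)·m(4) + f(3)·m(2) + f(4)·m(1) = 1 + 1/6·1483/1296 + 1/3·7/36 + 1/2·1/6 = 10411/7776
E[N_5] = m(5) = 10411/7776


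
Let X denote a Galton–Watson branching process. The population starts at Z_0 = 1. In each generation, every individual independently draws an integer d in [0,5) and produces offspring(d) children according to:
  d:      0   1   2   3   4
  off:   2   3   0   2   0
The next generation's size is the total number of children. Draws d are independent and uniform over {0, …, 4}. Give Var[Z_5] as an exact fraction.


Outcome values over d=0..4: [2, 3, 0, 2, 0]
Σy = 7, Σy² = 17, M = 5
μ = 7/5 = 7/5,  σ² = 17/5 − (7/5)² = 36/25
V_0 = 0, E_0 = 1
V_1 = 36/25·E_0 + (7/5)²·V_0 = 36/25;  E_1 = 7/5
V_2 = 36/25·E_1 + (7/5)²·V_1 = 3024/625;  E_2 = 49/25
V_3 = 36/25·E_2 + (7/5)²·V_2 = 192276/15625;  E_3 = 343/125
V_4 = 36/25·E_3 + (7/5)²·V_3 = 10965024/390625;  E_4 = 2401/625
V_5 = 36/25·E_4 + (7/5)²·V_4 = 591308676/9765625;  E_5 = 16807/3125

591308676/9765625


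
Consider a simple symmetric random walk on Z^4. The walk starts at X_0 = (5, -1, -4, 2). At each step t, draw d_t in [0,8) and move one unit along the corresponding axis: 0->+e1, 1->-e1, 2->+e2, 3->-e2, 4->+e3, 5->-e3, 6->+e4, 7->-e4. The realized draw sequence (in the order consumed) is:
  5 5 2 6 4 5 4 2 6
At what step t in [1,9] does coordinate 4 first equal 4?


9

t=0: X=(5, -1, -4, 2), d=5 → -e3, X_1=(5, -1, -5, 2)
t=1: X=(5, -1, -5, 2), d=5 → -e3, X_2=(5, -1, -6, 2)
t=2: X=(5, -1, -6, 2), d=2 → +e2, X_3=(5, 0, -6, 2)
t=3: X=(5, 0, -6, 2), d=6 → +e4, X_4=(5, 0, -6, 3)
t=4: X=(5, 0, -6, 3), d=4 → +e3, X_5=(5, 0, -5, 3)
t=5: X=(5, 0, -5, 3), d=5 → -e3, X_6=(5, 0, -6, 3)
t=6: X=(5, 0, -6, 3), d=4 → +e3, X_7=(5, 0, -5, 3)
t=7: X=(5, 0, -5, 3), d=2 → +e2, X_8=(5, 1, -5, 3)
t=8: X=(5, 1, -5, 3), d=6 → +e4, X_9=(5, 1, -5, 4)


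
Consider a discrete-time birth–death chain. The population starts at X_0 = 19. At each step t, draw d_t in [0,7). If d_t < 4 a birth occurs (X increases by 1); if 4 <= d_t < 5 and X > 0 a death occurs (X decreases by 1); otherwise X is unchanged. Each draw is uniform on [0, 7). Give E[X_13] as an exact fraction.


172/7

X can drop by at most 1 per step and X_0 = 19 > T = 13, so X_t >= 19 − t >= 6 > 0 for every t <= 13: the floor at 0 (the 'and X > 0' condition) never binds. Hence X_13 = X_0 + Σ_{t<13} Y_t with i.i.d. increments Y_t = y(d_t) ∈ {+1, −1, 0}.
Outcome values over d=0..6: [1, 1, 1, 1, -1, 0, 0]
Σy = 3, Σy² = 5, M = 7
μ = 3/7 = 3/7,  σ² = 5/7 − (3/7)² = 26/49
E[X_13] = 19 + 13·(3/7) = 172/7


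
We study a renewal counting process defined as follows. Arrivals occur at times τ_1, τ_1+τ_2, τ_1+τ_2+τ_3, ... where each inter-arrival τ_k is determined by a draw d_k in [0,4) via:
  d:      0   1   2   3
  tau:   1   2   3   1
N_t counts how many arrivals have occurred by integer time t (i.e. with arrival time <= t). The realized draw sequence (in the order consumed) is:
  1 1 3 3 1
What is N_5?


draw d_1=1: τ_1=2, arrival time A_1=2
draw d_2=1: τ_2=2, arrival time A_2=4
draw d_3=3: τ_3=1, arrival time A_3=5
draw d_4=3: τ_4=1, arrival time A_4=6
draw d_5=1: τ_5=2, arrival time A_5=8
N_t over t=0..5: 0:0 1:0 2:1 3:1 4:2 5:3

3


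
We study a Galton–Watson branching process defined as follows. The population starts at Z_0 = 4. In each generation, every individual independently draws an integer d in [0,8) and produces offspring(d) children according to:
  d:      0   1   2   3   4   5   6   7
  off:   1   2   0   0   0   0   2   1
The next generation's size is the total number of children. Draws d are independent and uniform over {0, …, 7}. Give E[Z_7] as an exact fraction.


2187/4096

Outcome values over d=0..7: [1, 2, 0, 0, 0, 0, 2, 1]
Σy = 6, Σy² = 10, M = 8
μ = 6/8 = 3/4,  σ² = 10/8 − (3/4)² = 11/16
E[Z_0] = 4
E[Z_1] = 3/4·E[Z_0] = 3
E[Z_2] = 3/4·E[Z_1] = 9/4
E[Z_3] = 3/4·E[Z_2] = 27/16
E[Z_4] = 3/4·E[Z_3] = 81/64
E[Z_5] = 3/4·E[Z_4] = 243/256
E[Z_6] = 3/4·E[Z_5] = 729/1024
E[Z_7] = 3/4·E[Z_6] = 2187/4096


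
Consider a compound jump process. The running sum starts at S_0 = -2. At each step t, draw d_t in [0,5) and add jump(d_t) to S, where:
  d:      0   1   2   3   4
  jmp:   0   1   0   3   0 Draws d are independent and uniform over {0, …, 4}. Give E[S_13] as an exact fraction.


Outcome values over d=0..4: [0, 1, 0, 3, 0]
Σy = 4, Σy² = 10, M = 5
μ = 4/5 = 4/5,  σ² = 10/5 − (4/5)² = 34/25
E[S_13] = -2 + 13·(4/5) = 42/5

42/5


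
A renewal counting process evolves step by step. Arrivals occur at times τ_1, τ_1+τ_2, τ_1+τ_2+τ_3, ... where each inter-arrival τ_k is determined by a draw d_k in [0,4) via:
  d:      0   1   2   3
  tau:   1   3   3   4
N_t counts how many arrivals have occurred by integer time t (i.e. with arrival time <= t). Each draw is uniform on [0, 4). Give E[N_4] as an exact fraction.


Inter-arrival values over d=0..3: [1, 3, 3, 4]
Each d has probability 1/4, so the pmf of τ is: f(1) = 1/4, f(3) = 1/2, f(4) = 1/4
Renewal equation for m(n) = E[N_n]: condition on τ_1 = k (if k <= n, one arrival plus a fresh copy on the remaining n−k steps): m(n) = F(n) + Σ_{k<=n} f(k)·m(n−k), where F(n) = P(τ <= n) and m(0) = 0
m(1) = F(1) = 1/4
m(2) = F(2) + f(1)·m(1) = 1/4 + 1/4·1/4 = 5/16
m(3) = F(3) + f(1)·m(2) = 3/4 + 1/4·5/16 = 53/64
m(4) = F(4) + f(1)·m(3) + f(3)·m(1) = 1 + 1/4·53/64 + 1/2·1/4 = 341/256
E[N_4] = m(4) = 341/256

341/256


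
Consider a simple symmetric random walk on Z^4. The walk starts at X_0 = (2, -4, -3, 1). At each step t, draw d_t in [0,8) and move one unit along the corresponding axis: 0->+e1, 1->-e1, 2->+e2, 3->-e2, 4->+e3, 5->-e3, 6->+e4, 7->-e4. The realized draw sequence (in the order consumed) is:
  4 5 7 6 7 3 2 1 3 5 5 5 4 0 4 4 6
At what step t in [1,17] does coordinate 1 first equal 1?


8

t=0: X=(2, -4, -3, 1), d=4 → +e3, X_1=(2, -4, -2, 1)
t=1: X=(2, -4, -2, 1), d=5 → -e3, X_2=(2, -4, -3, 1)
t=2: X=(2, -4, -3, 1), d=7 → -e4, X_3=(2, -4, -3, 0)
t=3: X=(2, -4, -3, 0), d=6 → +e4, X_4=(2, -4, -3, 1)
t=4: X=(2, -4, -3, 1), d=7 → -e4, X_5=(2, -4, -3, 0)
t=5: X=(2, -4, -3, 0), d=3 → -e2, X_6=(2, -5, -3, 0)
t=6: X=(2, -5, -3, 0), d=2 → +e2, X_7=(2, -4, -3, 0)
t=7: X=(2, -4, -3, 0), d=1 → -e1, X_8=(1, -4, -3, 0)
t=8: X=(1, -4, -3, 0), d=3 → -e2, X_9=(1, -5, -3, 0)
t=9: X=(1, -5, -3, 0), d=5 → -e3, X_10=(1, -5, -4, 0)
t=10: X=(1, -5, -4, 0), d=5 → -e3, X_11=(1, -5, -5, 0)
t=11: X=(1, -5, -5, 0), d=5 → -e3, X_12=(1, -5, -6, 0)
t=12: X=(1, -5, -6, 0), d=4 → +e3, X_13=(1, -5, -5, 0)
t=13: X=(1, -5, -5, 0), d=0 → +e1, X_14=(2, -5, -5, 0)
t=14: X=(2, -5, -5, 0), d=4 → +e3, X_15=(2, -5, -4, 0)
t=15: X=(2, -5, -4, 0), d=4 → +e3, X_16=(2, -5, -3, 0)
t=16: X=(2, -5, -3, 0), d=6 → +e4, X_17=(2, -5, -3, 1)


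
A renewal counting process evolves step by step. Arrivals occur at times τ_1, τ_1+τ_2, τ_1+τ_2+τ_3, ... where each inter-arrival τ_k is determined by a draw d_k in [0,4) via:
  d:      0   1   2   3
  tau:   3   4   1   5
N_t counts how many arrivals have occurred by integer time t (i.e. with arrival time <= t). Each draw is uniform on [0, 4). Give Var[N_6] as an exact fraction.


9022023/16777216

Inter-arrival values over d=0..3: [3, 4, 1, 5]
Each d has probability 1/4, so the pmf of τ is: f(1) = 1/4, f(3) = 1/4, f(4) = 1/4, f(5) = 1/4
Let p_n(j) = P(N_n = j), with p_0 = [1]. Condition on τ_1: p_n(0) = P(τ > n), and for j >= 1, p_n(j) = Σ_{k<=n} f(k)·p_{n−k}(j−1)
p_1 = [3/4, 1/4]  (j = 0..1)
p_2 = [3/4, 3/16, 1/16]  (j = 0..2)
p_3 = [1/2, 7/16, 3/64, 1/64]  (j = 0..3)
p_4 = [1/4, 9/16, 11/64, 3/256, 1/256]  (j = 0..4)
p_5 = [0, 11/16, 1/4, 15/256, 3/1024, 1/1024]  (j = 0..5)
p_6 = [0, 1/2, 25/64, 23/256, 19/1024, 3/4096, 1/4096]  (j = 0..6)
E[N_6] = Σ j·p_6(j) = 6677/4096;  E[N_6²] = Σ j²·p_6(j) = 13087/4096
Var[N_6] = 13087/4096 − (6677/4096)² = 9022023/16777216


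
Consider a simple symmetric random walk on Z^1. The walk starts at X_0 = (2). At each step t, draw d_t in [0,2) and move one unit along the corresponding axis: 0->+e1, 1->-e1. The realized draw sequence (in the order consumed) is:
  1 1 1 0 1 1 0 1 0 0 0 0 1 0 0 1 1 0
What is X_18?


t=0: X=(2), d=1 → -e1, X_1=(1)
t=1: X=(1), d=1 → -e1, X_2=(0)
t=2: X=(0), d=1 → -e1, X_3=(-1)
t=3: X=(-1), d=0 → +e1, X_4=(0)
t=4: X=(0), d=1 → -e1, X_5=(-1)
t=5: X=(-1), d=1 → -e1, X_6=(-2)
t=6: X=(-2), d=0 → +e1, X_7=(-1)
t=7: X=(-1), d=1 → -e1, X_8=(-2)
t=8: X=(-2), d=0 → +e1, X_9=(-1)
t=9: X=(-1), d=0 → +e1, X_10=(0)
t=10: X=(0), d=0 → +e1, X_11=(1)
t=11: X=(1), d=0 → +e1, X_12=(2)
t=12: X=(2), d=1 → -e1, X_13=(1)
t=13: X=(1), d=0 → +e1, X_14=(2)
t=14: X=(2), d=0 → +e1, X_15=(3)
t=15: X=(3), d=1 → -e1, X_16=(2)
t=16: X=(2), d=1 → -e1, X_17=(1)
t=17: X=(1), d=0 → +e1, X_18=(2)

(2)


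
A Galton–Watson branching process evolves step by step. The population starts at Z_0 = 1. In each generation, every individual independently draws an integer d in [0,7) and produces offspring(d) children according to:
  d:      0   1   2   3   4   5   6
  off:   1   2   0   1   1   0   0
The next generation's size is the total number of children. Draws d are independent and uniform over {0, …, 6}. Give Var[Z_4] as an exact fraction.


Outcome values over d=0..6: [1, 2, 0, 1, 1, 0, 0]
Σy = 5, Σy² = 7, M = 7
μ = 5/7 = 5/7,  σ² = 7/7 − (5/7)² = 24/49
V_0 = 0, E_0 = 1
V_1 = 24/49·E_0 + (5/7)²·V_0 = 24/49;  E_1 = 5/7
V_2 = 24/49·E_1 + (5/7)²·V_1 = 1440/2401;  E_2 = 25/49
V_3 = 24/49·E_2 + (5/7)²·V_2 = 65400/117649;  E_3 = 125/343
V_4 = 24/49·E_3 + (5/7)²·V_3 = 2664000/5764801;  E_4 = 625/2401

2664000/5764801


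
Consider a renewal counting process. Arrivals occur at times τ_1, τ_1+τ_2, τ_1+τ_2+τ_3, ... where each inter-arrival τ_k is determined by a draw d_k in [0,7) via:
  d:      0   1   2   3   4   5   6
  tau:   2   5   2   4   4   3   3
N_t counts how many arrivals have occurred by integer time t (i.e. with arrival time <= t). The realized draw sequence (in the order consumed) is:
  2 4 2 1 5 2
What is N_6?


draw d_1=2: τ_1=2, arrival time A_1=2
draw d_2=4: τ_2=4, arrival time A_2=6
draw d_3=2: τ_3=2, arrival time A_3=8
draw d_4=1: τ_4=5, arrival time A_4=13
draw d_5=5: τ_5=3, arrival time A_5=16
draw d_6=2: τ_6=2, arrival time A_6=18
N_t over t=0..6: 0:0 1:0 2:1 3:1 4:1 5:1 6:2

2


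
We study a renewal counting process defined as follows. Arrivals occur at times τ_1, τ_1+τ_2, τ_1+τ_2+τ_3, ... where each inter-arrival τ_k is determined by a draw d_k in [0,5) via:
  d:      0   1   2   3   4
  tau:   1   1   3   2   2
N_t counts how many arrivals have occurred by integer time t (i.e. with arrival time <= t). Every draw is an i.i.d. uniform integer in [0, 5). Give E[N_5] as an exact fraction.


8257/3125

Inter-arrival values over d=0..4: [1, 1, 3, 2, 2]
Each d has probability 1/5, so the pmf of τ is: f(1) = 2/5, f(2) = 2/5, f(3) = 1/5
Renewal equation for m(n) = E[N_n]: condition on τ_1 = k (if k <= n, one arrival plus a fresh copy on the remaining n−k steps): m(n) = F(n) + Σ_{k<=n} f(k)·m(n−k), where F(n) = P(τ <= n) and m(0) = 0
m(1) = F(1) = 2/5
m(2) = F(2) + f(1)·m(1) = 4/5 + 2/5·2/5 = 24/25
m(3) = F(3) + f(1)·m(2) + f(2)·m(1) = 1 + 2/5·24/25 + 2/5·2/5 = 193/125
m(4) = F(4) + f(1)·m(3) + f(2)·m(2) + f(3)·m(1) = 1 + 2/5·193/125 + 2/5·24/25 + 1/5·2/5 = 1301/625
m(5) = F(5) + f(1)·m(4) + f(2)·m(3) + f(3)·m(2) = 1 + 2/5·1301/625 + 2/5·193/125 + 1/5·24/25 = 8257/3125
E[N_5] = m(5) = 8257/3125


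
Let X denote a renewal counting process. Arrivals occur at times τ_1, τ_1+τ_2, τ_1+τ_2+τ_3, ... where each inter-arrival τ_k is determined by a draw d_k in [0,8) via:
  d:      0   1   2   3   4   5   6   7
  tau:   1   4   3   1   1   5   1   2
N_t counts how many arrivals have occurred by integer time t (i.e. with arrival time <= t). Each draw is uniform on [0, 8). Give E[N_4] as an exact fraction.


107/64

Inter-arrival values over d=0..7: [1, 4, 3, 1, 1, 5, 1, 2]
Each d has probability 1/8, so the pmf of τ is: f(1) = 1/2, f(2) = 1/8, f(3) = 1/8, f(4) = 1/8, f(5) = 1/8
Renewal equation for m(n) = E[N_n]: condition on τ_1 = k (if k <= n, one arrival plus a fresh copy on the remaining n−k steps): m(n) = F(n) + Σ_{k<=n} f(k)·m(n−k), where F(n) = P(τ <= n) and m(0) = 0
m(1) = F(1) = 1/2
m(2) = F(2) + f(1)·m(1) = 5/8 + 1/2·1/2 = 7/8
m(3) = F(3) + f(1)·m(2) + f(2)·m(1) = 3/4 + 1/2·7/8 + 1/8·1/2 = 5/4
m(4) = F(4) + f(1)·m(3) + f(2)·m(2) + f(3)·m(1) = 7/8 + 1/2·5/4 + 1/8·7/8 + 1/8·1/2 = 107/64
E[N_4] = m(4) = 107/64


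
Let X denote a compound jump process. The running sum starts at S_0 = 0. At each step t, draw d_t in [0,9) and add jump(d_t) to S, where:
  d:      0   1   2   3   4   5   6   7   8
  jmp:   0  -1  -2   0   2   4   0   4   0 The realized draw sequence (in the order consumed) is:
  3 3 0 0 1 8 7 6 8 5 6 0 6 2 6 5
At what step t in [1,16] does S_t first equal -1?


t=0: S=0, d=3, jump=0, S_1=0
t=1: S=0, d=3, jump=0, S_2=0
t=2: S=0, d=0, jump=0, S_3=0
t=3: S=0, d=0, jump=0, S_4=0
t=4: S=0, d=1, jump=-1, S_5=-1
t=5: S=-1, d=8, jump=0, S_6=-1
t=6: S=-1, d=7, jump=4, S_7=3
t=7: S=3, d=6, jump=0, S_8=3
t=8: S=3, d=8, jump=0, S_9=3
t=9: S=3, d=5, jump=4, S_10=7
t=10: S=7, d=6, jump=0, S_11=7
t=11: S=7, d=0, jump=0, S_12=7
t=12: S=7, d=6, jump=0, S_13=7
t=13: S=7, d=2, jump=-2, S_14=5
t=14: S=5, d=6, jump=0, S_15=5
t=15: S=5, d=5, jump=4, S_16=9

5


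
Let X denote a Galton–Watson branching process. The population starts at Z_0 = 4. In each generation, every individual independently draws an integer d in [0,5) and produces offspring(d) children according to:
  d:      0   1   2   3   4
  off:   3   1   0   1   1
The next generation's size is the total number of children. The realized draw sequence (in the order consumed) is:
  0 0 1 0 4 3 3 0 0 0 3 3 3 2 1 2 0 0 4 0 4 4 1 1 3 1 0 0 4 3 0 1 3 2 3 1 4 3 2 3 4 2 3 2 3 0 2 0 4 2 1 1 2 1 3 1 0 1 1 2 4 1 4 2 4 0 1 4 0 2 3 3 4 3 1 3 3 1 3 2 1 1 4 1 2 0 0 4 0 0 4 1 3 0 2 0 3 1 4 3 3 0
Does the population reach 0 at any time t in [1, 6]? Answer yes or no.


no

gen 0: Z_0=4, draws=[0, 0, 1, 0], offspring=[3, 3, 1, 3], Z_1=10
gen 1: Z_1=10, draws=[4, 3, 3, 0, 0, 0, 3, 3, 3, 2], offspring=[1, 1, 1, 3, 3, 3, 1, 1, 1, 0], Z_2=15
gen 2: Z_2=15, draws=[1, 2, 0, 0, 4, 0, 4, 4, 1, 1, 3, 1, 0, 0, 4], offspring=[1, 0, 3, 3, 1, 3, 1, 1, 1, 1, 1, 1, 3, 3, 1], Z_3=24
gen 3: Z_3=24, draws=[3, 0, 1, 3, 2, 3, 1, 4, 3, 2, 3, 4, 2, 3, 2, 3, 0, 2, 0, 4, 2, 1, 1, 2], offspring=[1, 3, 1, 1, 0, 1, 1, 1, 1, 0, 1, 1, 0, 1, 0, 1, 3, 0, 3, 1, 0, 1, 1, 0], Z_4=23
gen 4: Z_4=23, draws=[1, 3, 1, 0, 1, 1, 2, 4, 1, 4, 2, 4, 0, 1, 4, 0, 2, 3, 3, 4, 3, 1, 3], offspring=[1, 1, 1, 3, 1, 1, 0, 1, 1, 1, 0, 1, 3, 1, 1, 3, 0, 1, 1, 1, 1, 1, 1], Z_5=26
gen 5: Z_5=26, draws=[3, 1, 3, 2, 1, 1, 4, 1, 2, 0, 0, 4, 0, 0, 4, 1, 3, 0, 2, 0, 3, 1, 4, 3, 3, 0], offspring=[1, 1, 1, 0, 1, 1, 1, 1, 0, 3, 3, 1, 3, 3, 1, 1, 1, 3, 0, 3, 1, 1, 1, 1, 1, 3], Z_6=37
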